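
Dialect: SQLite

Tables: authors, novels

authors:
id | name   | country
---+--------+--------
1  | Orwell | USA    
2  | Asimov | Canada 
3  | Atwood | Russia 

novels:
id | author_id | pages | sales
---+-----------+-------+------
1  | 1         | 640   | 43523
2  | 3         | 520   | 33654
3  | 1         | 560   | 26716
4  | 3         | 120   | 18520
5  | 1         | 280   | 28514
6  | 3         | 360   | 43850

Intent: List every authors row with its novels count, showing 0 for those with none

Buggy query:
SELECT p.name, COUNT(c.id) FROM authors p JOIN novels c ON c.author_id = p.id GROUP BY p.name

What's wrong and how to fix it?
Bug: An inner join excludes parents with zero children

Fix: Switch to LEFT JOIN to retain unmatched parent rows

Corrected query:
SELECT p.name, COUNT(c.id) FROM authors p LEFT JOIN novels c ON c.author_id = p.id GROUP BY p.name

Result:
name   | COUNT(c.id)
-------+------------
Asimov | 0          
Atwood | 3          
Orwell | 3          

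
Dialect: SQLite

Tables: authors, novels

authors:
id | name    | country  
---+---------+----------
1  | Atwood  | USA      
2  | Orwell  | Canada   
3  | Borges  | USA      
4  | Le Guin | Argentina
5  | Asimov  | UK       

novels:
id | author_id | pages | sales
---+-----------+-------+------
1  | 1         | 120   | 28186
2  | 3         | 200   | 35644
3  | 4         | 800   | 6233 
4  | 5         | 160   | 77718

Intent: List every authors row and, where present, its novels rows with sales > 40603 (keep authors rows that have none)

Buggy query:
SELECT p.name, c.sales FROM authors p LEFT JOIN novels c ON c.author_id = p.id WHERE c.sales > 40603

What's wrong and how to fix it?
Bug: A WHERE condition on the right-hand table after LEFT JOIN drops unmatched parents

Fix: Put 'c.sales > 40603' in the JOIN's ON clause instead of WHERE

Corrected query:
SELECT p.name, c.sales FROM authors p LEFT JOIN novels c ON c.author_id = p.id AND c.sales > 40603

Result:
name    | sales
--------+------
Atwood  | NULL 
Orwell  | NULL 
Borges  | NULL 
Le Guin | NULL 
Asimov  | 77718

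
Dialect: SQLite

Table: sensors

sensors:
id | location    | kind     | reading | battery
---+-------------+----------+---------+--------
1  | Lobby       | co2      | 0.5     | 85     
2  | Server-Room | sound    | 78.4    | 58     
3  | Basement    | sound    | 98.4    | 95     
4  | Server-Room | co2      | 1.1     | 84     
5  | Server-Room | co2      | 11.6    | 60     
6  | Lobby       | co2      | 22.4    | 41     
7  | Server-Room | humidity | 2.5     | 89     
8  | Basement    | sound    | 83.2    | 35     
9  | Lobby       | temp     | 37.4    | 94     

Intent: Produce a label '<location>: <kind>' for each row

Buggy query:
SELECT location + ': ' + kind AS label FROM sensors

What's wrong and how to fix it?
Bug: SQLite uses || for string concatenation; + coerces text to numbers (yielding 0)

Fix: Replace + with || to concatenate text

Corrected query:
SELECT location || ': ' || kind AS label FROM sensors

Result:
label                
---------------------
Lobby: co2           
Server-Room: sound   
Basement: sound      
Server-Room: co2     
Server-Room: co2     
Lobby: co2           
Server-Room: humidity
Basement: sound      
Lobby: temp          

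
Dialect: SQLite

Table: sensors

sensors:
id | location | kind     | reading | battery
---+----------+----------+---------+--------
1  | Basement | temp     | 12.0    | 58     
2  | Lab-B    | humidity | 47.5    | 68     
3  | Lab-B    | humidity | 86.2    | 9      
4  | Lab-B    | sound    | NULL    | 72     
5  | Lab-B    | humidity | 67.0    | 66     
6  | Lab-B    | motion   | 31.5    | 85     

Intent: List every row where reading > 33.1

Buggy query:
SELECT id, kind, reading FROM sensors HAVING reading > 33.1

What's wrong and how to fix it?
Bug: This is a non-aggregate query (no GROUP BY, no aggregates), so in SQLite the HAVING clause is invalid here; a row-level condition belongs in WHERE

Fix: Replace HAVING with WHERE since the condition applies to individual rows

Corrected query:
SELECT id, kind, reading FROM sensors WHERE reading > 33.1

Result:
id | kind     | reading
---+----------+--------
2  | humidity | 47.5   
3  | humidity | 86.2   
5  | humidity | 67     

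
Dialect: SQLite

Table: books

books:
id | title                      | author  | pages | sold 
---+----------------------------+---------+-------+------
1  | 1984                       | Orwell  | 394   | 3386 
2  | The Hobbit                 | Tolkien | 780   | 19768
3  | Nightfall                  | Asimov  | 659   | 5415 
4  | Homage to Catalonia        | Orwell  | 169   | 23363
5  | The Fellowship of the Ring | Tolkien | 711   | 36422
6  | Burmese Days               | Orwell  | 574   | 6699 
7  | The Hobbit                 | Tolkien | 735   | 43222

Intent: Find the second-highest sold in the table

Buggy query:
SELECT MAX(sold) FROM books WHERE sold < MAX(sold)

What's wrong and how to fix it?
Bug: The inner MAX is an aggregate inside WHERE, which is not allowed

Fix: Compute the overall MAX in a subquery, then take MAX of rows below it

Corrected query:
SELECT MAX(sold) FROM books WHERE sold < (SELECT MAX(sold) FROM books)

Result:
MAX(sold)
---------
36422    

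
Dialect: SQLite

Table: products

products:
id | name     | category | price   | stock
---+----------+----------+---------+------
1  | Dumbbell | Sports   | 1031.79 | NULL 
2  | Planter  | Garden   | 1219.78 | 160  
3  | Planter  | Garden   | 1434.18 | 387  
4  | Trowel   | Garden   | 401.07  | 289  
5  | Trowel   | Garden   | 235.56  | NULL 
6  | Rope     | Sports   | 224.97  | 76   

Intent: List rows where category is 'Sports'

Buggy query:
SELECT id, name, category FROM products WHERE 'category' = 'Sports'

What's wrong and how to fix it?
Bug: Single quotes denote string literals in SQL; the column name is being compared as a constant string

Fix: Remove the quotes around the column name (or use double quotes for an identifier)

Corrected query:
SELECT id, name, category FROM products WHERE category = 'Sports'

Result:
id | name     | category
---+----------+---------
1  | Dumbbell | Sports  
6  | Rope     | Sports  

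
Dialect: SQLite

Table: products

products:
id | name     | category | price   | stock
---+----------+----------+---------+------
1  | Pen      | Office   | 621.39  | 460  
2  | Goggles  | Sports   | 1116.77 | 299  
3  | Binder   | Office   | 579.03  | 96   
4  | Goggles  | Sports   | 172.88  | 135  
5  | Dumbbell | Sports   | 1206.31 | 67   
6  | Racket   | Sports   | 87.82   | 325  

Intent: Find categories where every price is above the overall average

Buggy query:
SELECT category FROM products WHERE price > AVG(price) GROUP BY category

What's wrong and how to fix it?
Bug: WHERE evaluates per row before aggregation, so AVG() is unavailable

Fix: Compute the overall average in a scalar subquery and compare each group's MIN against it in HAVING

Corrected query:
SELECT category FROM products GROUP BY category HAVING MIN(price) > (SELECT AVG(price) FROM products)

Result:
(no rows)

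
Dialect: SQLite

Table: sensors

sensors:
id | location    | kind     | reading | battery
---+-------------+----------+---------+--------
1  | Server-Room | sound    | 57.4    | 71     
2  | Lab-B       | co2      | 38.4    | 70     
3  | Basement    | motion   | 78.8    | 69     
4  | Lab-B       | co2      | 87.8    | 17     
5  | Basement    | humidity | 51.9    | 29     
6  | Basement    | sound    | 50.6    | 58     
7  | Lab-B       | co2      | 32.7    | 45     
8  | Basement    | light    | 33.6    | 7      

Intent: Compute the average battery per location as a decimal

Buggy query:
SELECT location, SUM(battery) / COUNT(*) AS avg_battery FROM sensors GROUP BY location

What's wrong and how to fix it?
Bug: Both operands are integers, so '/' performs integer division and truncates

Fix: Cast one side to REAL so the division keeps the fractional part

Corrected query:
SELECT location, SUM(battery) * 1.0 / COUNT(*) AS avg_battery FROM sensors GROUP BY location

Result:
location    | avg_battery
------------+------------
Basement    | 40.75      
Lab-B       | 44         
Server-Room | 71         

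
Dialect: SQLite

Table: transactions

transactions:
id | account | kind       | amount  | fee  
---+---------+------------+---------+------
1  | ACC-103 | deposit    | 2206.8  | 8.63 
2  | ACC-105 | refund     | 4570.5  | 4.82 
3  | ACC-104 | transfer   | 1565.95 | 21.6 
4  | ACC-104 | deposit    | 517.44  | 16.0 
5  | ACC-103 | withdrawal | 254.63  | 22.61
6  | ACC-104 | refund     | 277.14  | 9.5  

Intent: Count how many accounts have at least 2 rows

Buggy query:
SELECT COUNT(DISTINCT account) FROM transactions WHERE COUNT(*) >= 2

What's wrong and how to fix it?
Bug: COUNT(*) cannot appear in WHERE; the per-group count doesn't exist yet

Fix: Use a subquery that GROUPs and filters with HAVING, then count its rows

Corrected query:
SELECT COUNT(*) FROM (SELECT account FROM transactions GROUP BY account HAVING COUNT(*) >= 2)

Result:
COUNT(*)
--------
2       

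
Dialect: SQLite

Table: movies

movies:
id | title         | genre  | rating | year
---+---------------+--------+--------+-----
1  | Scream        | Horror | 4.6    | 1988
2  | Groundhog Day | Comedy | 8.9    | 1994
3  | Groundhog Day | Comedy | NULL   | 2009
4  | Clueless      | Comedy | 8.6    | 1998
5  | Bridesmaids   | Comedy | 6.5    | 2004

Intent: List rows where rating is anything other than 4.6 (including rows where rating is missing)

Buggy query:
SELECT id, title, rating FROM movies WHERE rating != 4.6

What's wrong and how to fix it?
Bug: 'rating != 4.6' is unknown when rating is NULL, so NULL rows are silently excluded

Fix: Handle NULL separately with IS NULL alongside the inequality

Corrected query:
SELECT id, title, rating FROM movies WHERE rating != 4.6 OR rating IS NULL

Result:
id | title         | rating
---+---------------+-------
2  | Groundhog Day | 8.9   
3  | Groundhog Day | NULL  
4  | Clueless      | 8.6   
5  | Bridesmaids   | 6.5   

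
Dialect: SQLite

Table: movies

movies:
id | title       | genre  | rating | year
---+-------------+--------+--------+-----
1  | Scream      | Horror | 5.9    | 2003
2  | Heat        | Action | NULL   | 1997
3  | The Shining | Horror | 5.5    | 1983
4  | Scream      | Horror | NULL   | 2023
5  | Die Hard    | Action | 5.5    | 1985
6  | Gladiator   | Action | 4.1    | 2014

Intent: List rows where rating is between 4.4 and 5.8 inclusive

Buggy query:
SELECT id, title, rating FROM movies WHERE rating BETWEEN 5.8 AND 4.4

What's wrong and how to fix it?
Bug: The bounds are reversed; BETWEEN a AND b requires a <= b to match anything

Fix: Write BETWEEN 4.4 AND 5.8

Corrected query:
SELECT id, title, rating FROM movies WHERE rating BETWEEN 4.4 AND 5.8

Result:
id | title       | rating
---+-------------+-------
3  | The Shining | 5.5   
5  | Die Hard    | 5.5   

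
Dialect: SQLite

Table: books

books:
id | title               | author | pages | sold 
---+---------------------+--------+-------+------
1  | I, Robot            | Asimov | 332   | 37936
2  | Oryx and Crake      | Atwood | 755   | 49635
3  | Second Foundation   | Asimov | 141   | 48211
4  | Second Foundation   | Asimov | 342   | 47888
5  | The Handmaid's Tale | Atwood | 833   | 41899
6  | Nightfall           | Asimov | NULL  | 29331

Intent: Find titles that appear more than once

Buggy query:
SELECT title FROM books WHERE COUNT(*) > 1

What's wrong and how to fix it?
Bug: COUNT(*) is an aggregate and cannot be used in WHERE

Fix: Group first, then use HAVING for the count condition

Corrected query:
SELECT title FROM books GROUP BY title HAVING COUNT(*) > 1

Result:
title            
-----------------
Second Foundation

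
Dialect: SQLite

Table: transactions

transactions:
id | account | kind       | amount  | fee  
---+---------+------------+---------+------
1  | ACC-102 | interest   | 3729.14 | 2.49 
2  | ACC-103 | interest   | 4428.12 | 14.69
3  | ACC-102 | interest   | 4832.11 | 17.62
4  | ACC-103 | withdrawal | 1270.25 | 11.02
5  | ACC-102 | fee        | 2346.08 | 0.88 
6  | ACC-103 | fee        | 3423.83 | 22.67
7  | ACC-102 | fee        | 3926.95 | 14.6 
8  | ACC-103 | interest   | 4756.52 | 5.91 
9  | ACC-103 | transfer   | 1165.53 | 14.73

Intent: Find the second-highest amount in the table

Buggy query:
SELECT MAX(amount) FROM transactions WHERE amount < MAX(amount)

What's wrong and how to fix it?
Bug: The inner MAX is an aggregate inside WHERE, which is not allowed

Fix: Compute the overall MAX in a subquery, then take MAX of rows below it

Corrected query:
SELECT MAX(amount) FROM transactions WHERE amount < (SELECT MAX(amount) FROM transactions)

Result:
MAX(amount)
-----------
4756.52    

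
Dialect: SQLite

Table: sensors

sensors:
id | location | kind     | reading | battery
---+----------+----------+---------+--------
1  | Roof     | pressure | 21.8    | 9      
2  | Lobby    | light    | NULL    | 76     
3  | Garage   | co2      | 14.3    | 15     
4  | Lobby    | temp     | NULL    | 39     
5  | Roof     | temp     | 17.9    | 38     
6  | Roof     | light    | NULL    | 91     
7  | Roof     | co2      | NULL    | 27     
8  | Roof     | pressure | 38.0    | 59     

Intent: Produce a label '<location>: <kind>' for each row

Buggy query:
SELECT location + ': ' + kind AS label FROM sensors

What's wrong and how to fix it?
Bug: SQLite uses || for string concatenation; + coerces text to numbers (yielding 0)

Fix: Replace + with || to concatenate text

Corrected query:
SELECT location || ': ' || kind AS label FROM sensors

Result:
label         
--------------
Roof: pressure
Lobby: light  
Garage: co2   
Lobby: temp   
Roof: temp    
Roof: light   
Roof: co2     
Roof: pressure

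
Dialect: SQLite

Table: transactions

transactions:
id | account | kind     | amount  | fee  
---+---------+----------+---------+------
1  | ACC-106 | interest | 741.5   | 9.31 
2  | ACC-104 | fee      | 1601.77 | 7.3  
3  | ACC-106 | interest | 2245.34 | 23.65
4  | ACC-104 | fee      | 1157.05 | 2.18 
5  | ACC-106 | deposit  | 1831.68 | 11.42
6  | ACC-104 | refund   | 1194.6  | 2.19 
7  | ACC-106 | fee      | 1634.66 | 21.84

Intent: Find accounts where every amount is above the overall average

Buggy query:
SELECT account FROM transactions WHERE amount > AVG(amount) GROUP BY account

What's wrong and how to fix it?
Bug: WHERE evaluates per row before aggregation, so AVG() is unavailable

Fix: Compute the overall average in a scalar subquery and compare each group's MIN against it in HAVING

Corrected query:
SELECT account FROM transactions GROUP BY account HAVING MIN(amount) > (SELECT AVG(amount) FROM transactions)

Result:
(no rows)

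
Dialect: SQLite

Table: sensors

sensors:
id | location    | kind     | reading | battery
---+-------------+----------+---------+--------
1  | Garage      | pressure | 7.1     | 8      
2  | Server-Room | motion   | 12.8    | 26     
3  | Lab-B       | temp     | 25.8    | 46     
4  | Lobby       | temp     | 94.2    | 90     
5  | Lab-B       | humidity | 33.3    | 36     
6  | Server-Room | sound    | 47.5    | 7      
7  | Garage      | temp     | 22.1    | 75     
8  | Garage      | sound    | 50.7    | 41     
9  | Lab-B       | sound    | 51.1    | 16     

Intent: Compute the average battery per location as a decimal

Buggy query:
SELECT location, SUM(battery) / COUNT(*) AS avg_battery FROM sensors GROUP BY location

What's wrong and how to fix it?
Bug: SUM(battery) and COUNT(*) are both integers; the division truncates the fractional part

Fix: Cast one side to REAL so the division keeps the fractional part

Corrected query:
SELECT location, SUM(battery) * 1.0 / COUNT(*) AS avg_battery FROM sensors GROUP BY location

Result:
location    | avg_battery
------------+------------
Garage      | 41.333333  
Lab-B       | 32.666667  
Lobby       | 90         
Server-Room | 16.5       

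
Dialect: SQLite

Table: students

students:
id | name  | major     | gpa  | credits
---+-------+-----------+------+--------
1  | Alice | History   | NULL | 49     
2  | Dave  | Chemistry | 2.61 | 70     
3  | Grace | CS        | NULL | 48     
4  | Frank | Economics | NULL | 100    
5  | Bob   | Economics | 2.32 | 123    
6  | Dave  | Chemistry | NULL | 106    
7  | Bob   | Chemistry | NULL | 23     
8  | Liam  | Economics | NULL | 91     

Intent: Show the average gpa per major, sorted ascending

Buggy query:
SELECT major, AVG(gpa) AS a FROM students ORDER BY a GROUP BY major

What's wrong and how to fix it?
Bug: GROUP BY must precede ORDER BY

Fix: Move ORDER BY to the end, after GROUP BY

Corrected query:
SELECT major, AVG(gpa) AS a FROM students GROUP BY major ORDER BY a

Result:
major     | a   
----------+-----
CS        | NULL
History   | NULL
Economics | 2.32
Chemistry | 2.61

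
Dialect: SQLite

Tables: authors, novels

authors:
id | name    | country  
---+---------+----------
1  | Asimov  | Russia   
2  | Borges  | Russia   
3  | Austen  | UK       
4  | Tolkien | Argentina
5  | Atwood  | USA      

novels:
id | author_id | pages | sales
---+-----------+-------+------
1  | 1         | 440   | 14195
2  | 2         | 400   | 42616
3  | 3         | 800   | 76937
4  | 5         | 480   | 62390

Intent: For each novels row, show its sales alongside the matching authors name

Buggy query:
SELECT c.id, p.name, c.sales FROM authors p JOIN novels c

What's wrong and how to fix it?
Bug: Missing join condition: each novels row is matched to all authors rows instead of just its own

Fix: Add ON c.author_id = p.id to the JOIN

Corrected query:
SELECT c.id, p.name, c.sales FROM authors p JOIN novels c ON c.author_id = p.id

Result:
id | name   | sales
---+--------+------
1  | Asimov | 14195
2  | Borges | 42616
3  | Austen | 76937
4  | Atwood | 62390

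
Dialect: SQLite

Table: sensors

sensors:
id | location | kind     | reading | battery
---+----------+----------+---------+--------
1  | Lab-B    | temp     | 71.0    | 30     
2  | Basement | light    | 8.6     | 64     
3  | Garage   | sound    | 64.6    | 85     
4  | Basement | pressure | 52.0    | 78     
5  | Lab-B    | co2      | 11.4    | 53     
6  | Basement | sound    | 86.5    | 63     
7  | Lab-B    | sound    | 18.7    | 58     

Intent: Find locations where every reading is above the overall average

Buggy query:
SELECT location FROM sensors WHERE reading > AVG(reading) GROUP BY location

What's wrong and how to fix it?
Bug: WHERE evaluates per row before aggregation, so AVG() is unavailable

Fix: Compute the overall average in a scalar subquery and compare each group's MIN against it in HAVING

Corrected query:
SELECT location FROM sensors GROUP BY location HAVING MIN(reading) > (SELECT AVG(reading) FROM sensors)

Result:
location
--------
Garage  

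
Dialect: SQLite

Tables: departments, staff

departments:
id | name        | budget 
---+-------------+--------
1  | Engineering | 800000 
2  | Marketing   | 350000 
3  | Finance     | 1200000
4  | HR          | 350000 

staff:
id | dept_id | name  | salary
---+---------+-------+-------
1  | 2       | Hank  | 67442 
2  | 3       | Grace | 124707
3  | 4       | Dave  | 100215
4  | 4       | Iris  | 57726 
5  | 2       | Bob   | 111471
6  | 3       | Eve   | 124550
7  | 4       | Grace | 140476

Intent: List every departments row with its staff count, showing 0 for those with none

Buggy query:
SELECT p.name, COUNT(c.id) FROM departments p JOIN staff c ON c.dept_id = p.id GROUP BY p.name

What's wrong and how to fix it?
Bug: INNER JOIN drops departments rows that have no matching staff rows

Fix: Switch to LEFT JOIN to retain unmatched parent rows

Corrected query:
SELECT p.name, COUNT(c.id) FROM departments p LEFT JOIN staff c ON c.dept_id = p.id GROUP BY p.name

Result:
name        | COUNT(c.id)
------------+------------
Engineering | 0          
Finance     | 2          
HR          | 3          
Marketing   | 2          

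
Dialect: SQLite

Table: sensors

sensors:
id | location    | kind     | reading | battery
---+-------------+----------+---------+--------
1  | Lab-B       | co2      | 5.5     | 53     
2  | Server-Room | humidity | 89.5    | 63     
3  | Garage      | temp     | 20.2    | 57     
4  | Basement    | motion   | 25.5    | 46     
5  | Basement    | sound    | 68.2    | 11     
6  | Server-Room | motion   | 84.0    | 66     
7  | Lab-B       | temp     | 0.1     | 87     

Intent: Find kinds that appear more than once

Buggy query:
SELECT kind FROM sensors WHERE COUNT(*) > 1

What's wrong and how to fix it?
Bug: COUNT(*) is an aggregate and cannot be used in WHERE

Fix: GROUP BY kind, then filter groups with HAVING COUNT(*) > 1

Corrected query:
SELECT kind FROM sensors GROUP BY kind HAVING COUNT(*) > 1

Result:
kind  
------
motion
temp  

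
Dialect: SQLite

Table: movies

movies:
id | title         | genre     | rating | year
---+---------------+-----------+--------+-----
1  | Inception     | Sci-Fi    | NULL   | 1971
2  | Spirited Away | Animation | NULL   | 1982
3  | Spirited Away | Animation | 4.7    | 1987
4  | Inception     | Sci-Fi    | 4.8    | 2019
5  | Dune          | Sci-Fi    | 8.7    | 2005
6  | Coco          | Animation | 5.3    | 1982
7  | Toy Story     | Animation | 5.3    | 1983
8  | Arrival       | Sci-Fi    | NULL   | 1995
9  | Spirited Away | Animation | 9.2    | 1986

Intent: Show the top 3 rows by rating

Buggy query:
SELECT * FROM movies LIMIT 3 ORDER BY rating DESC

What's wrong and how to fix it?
Bug: ORDER BY cannot follow LIMIT; LIMIT is the final clause

Fix: Sort with ORDER BY, then apply LIMIT

Corrected query:
SELECT * FROM movies ORDER BY rating DESC LIMIT 3

Result:
id | title         | genre     | rating | year
---+---------------+-----------+--------+-----
9  | Spirited Away | Animation | 9.2    | 1986
5  | Dune          | Sci-Fi    | 8.7    | 2005
6  | Coco          | Animation | 5.3    | 1982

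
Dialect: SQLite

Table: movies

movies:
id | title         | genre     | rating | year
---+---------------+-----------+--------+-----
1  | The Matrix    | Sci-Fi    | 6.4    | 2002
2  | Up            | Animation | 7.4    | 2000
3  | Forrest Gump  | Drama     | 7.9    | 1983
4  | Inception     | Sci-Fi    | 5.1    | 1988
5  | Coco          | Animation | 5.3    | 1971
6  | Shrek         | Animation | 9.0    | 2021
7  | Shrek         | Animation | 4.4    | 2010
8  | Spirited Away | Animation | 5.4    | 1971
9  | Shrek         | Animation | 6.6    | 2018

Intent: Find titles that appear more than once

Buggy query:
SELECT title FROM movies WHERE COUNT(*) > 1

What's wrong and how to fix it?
Bug: COUNT(*) is an aggregate and cannot be used in WHERE

Fix: GROUP BY title, then filter groups with HAVING COUNT(*) > 1

Corrected query:
SELECT title FROM movies GROUP BY title HAVING COUNT(*) > 1

Result:
title
-----
Shrek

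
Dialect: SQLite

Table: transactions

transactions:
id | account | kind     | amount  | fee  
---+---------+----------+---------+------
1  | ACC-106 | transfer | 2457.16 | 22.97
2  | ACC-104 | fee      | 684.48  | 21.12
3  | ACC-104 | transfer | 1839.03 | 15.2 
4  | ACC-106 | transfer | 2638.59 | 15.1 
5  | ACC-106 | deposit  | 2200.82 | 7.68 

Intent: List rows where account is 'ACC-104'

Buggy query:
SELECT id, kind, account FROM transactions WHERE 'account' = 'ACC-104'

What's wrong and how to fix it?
Bug: Single quotes denote string literals in SQL; the column name is being compared as a constant string

Fix: Reference the column as account without single quotes

Corrected query:
SELECT id, kind, account FROM transactions WHERE account = 'ACC-104'

Result:
id | kind     | account
---+----------+--------
2  | fee      | ACC-104
3  | transfer | ACC-104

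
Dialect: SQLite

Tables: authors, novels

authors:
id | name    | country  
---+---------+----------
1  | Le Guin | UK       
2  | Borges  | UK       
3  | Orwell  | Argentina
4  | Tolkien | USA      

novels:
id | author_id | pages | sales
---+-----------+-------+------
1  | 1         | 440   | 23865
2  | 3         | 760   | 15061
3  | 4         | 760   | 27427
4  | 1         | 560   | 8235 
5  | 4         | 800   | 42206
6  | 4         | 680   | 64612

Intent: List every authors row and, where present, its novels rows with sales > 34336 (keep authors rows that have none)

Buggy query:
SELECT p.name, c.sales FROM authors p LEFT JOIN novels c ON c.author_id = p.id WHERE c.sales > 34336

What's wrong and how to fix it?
Bug: Filtering c.sales in WHERE discards the NULL rows produced by LEFT JOIN, turning it into an inner join

Fix: Put 'c.sales > 34336' in the JOIN's ON clause instead of WHERE

Corrected query:
SELECT p.name, c.sales FROM authors p LEFT JOIN novels c ON c.author_id = p.id AND c.sales > 34336

Result:
name    | sales
--------+------
Le Guin | NULL 
Borges  | NULL 
Orwell  | NULL 
Tolkien | 42206
Tolkien | 64612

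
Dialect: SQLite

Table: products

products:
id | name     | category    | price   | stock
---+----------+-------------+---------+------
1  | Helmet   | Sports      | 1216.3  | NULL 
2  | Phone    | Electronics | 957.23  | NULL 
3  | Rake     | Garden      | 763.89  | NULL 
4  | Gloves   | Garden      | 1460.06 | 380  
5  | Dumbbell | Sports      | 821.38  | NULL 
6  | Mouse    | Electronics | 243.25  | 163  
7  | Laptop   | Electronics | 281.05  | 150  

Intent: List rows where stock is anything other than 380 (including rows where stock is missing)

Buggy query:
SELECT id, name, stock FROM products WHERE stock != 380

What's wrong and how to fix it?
Bug: Inequality against NULL is unknown, not true; rows with NULL are dropped

Fix: Add an explicit OR stock IS NULL to include the missing-value rows

Corrected query:
SELECT id, name, stock FROM products WHERE stock != 380 OR stock IS NULL

Result:
id | name     | stock
---+----------+------
1  | Helmet   | NULL 
2  | Phone    | NULL 
3  | Rake     | NULL 
5  | Dumbbell | NULL 
6  | Mouse    | 163  
7  | Laptop   | 150  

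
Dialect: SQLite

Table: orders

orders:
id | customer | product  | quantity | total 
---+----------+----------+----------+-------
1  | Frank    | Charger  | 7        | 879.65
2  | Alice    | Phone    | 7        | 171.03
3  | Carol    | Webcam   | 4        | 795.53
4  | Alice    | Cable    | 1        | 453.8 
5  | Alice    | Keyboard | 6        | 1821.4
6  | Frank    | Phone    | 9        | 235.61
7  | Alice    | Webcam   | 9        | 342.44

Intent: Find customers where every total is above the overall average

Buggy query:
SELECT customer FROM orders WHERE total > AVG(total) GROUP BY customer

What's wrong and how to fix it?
Bug: WHERE evaluates per row before aggregation, so AVG() is unavailable

Fix: Use a subquery for AVG and a HAVING MIN(...) filter so the condition holds for every row in the group

Corrected query:
SELECT customer FROM orders GROUP BY customer HAVING MIN(total) > (SELECT AVG(total) FROM orders)

Result:
customer
--------
Carol   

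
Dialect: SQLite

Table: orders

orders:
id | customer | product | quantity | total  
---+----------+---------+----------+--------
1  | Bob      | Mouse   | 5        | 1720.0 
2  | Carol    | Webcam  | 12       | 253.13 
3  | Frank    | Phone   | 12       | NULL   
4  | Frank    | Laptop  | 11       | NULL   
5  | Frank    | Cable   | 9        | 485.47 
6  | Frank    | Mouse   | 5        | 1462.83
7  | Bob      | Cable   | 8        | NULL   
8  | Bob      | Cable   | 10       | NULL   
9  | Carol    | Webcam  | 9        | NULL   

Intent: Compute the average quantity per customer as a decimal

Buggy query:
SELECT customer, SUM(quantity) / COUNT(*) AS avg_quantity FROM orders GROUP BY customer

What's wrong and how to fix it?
Bug: SUM(quantity) and COUNT(*) are both integers; the division truncates the fractional part

Fix: Multiply by 1.0 (or CAST to REAL) to force floating-point division

Corrected query:
SELECT customer, SUM(quantity) * 1.0 / COUNT(*) AS avg_quantity FROM orders GROUP BY customer

Result:
customer | avg_quantity
---------+-------------
Bob      | 7.666667    
Carol    | 10.5        
Frank    | 9.25        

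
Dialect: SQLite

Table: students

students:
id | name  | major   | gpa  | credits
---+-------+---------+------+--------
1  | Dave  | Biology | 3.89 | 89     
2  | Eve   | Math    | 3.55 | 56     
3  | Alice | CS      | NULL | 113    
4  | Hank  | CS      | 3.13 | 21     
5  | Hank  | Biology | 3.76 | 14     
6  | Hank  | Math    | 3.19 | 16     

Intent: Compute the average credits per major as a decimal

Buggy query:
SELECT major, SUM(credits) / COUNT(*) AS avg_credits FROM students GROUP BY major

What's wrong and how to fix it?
Bug: SUM(credits) and COUNT(*) are both integers; the division truncates the fractional part

Fix: Cast one side to REAL so the division keeps the fractional part

Corrected query:
SELECT major, SUM(credits) * 1.0 / COUNT(*) AS avg_credits FROM students GROUP BY major

Result:
major   | avg_credits
--------+------------
Biology | 51.5       
CS      | 67         
Math    | 36         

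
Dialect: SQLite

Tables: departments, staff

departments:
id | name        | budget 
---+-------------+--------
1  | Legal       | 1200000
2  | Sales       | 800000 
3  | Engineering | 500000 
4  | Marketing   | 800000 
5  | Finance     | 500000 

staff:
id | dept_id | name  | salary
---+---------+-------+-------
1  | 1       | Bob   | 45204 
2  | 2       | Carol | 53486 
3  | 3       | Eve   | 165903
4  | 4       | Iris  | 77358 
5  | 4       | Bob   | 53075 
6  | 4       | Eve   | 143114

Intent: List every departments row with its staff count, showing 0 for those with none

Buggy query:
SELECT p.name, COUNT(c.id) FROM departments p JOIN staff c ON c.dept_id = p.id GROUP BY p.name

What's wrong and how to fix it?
Bug: INNER JOIN drops departments rows that have no matching staff rows

Fix: Use LEFT JOIN so parents without children still appear (COUNT(c.id) gives 0)

Corrected query:
SELECT p.name, COUNT(c.id) FROM departments p LEFT JOIN staff c ON c.dept_id = p.id GROUP BY p.name

Result:
name        | COUNT(c.id)
------------+------------
Engineering | 1          
Finance     | 0          
Legal       | 1          
Marketing   | 3          
Sales       | 1          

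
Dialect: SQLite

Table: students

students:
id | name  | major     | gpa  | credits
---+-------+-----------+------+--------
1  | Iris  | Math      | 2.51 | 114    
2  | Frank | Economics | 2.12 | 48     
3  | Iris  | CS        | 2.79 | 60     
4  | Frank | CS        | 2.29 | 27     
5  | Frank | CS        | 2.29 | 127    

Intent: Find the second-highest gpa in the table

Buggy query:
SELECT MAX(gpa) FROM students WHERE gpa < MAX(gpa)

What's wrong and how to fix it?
Bug: The inner MAX is an aggregate inside WHERE, which is not allowed

Fix: Compute the overall MAX in a subquery, then take MAX of rows below it

Corrected query:
SELECT MAX(gpa) FROM students WHERE gpa < (SELECT MAX(gpa) FROM students)

Result:
MAX(gpa)
--------
2.51    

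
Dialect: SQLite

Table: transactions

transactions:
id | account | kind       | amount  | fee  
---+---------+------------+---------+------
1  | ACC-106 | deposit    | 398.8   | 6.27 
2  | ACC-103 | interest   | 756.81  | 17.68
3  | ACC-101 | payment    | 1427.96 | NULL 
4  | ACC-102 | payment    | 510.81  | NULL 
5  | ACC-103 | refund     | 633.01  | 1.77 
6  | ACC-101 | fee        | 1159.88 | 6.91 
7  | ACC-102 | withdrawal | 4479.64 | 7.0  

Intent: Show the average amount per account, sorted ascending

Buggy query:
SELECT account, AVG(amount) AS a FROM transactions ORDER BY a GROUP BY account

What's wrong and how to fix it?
Bug: ORDER BY appears before GROUP BY; SQL clause order requires GROUP BY first

Fix: Reorder: SELECT … FROM … GROUP BY … ORDER BY …

Corrected query:
SELECT account, AVG(amount) AS a FROM transactions GROUP BY account ORDER BY a

Result:
account | a       
--------+---------
ACC-106 | 398.8   
ACC-103 | 694.91  
ACC-101 | 1293.92 
ACC-102 | 2495.225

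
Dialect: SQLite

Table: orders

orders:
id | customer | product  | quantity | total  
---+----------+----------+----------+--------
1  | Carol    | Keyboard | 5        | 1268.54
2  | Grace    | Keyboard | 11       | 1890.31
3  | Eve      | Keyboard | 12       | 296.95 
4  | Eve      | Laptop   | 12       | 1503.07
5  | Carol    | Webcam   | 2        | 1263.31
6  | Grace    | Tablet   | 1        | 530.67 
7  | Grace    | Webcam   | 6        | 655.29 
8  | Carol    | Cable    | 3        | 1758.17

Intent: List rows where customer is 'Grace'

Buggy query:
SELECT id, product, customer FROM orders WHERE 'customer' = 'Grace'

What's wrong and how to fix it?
Bug: 'customer' in single quotes is a string literal, not the column; the comparison is literal-vs-literal and never true

Fix: Remove the quotes around the column name (or use double quotes for an identifier)

Corrected query:
SELECT id, product, customer FROM orders WHERE customer = 'Grace'

Result:
id | product  | customer
---+----------+---------
2  | Keyboard | Grace   
6  | Tablet   | Grace   
7  | Webcam   | Grace   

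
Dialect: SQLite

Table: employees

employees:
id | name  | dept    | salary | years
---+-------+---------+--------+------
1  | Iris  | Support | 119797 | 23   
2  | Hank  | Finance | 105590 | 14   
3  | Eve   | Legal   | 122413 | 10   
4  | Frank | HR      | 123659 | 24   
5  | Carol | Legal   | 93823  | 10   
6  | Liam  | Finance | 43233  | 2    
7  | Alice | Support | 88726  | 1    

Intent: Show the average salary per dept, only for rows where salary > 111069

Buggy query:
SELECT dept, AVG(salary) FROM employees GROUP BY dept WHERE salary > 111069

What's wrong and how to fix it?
Bug: Row-level WHERE must come before GROUP BY in the clause order

Fix: Place WHERE between FROM and GROUP BY

Corrected query:
SELECT dept, AVG(salary) FROM employees WHERE salary > 111069 GROUP BY dept

Result:
dept    | AVG(salary)
--------+------------
HR      | 123659     
Legal   | 122413     
Support | 119797     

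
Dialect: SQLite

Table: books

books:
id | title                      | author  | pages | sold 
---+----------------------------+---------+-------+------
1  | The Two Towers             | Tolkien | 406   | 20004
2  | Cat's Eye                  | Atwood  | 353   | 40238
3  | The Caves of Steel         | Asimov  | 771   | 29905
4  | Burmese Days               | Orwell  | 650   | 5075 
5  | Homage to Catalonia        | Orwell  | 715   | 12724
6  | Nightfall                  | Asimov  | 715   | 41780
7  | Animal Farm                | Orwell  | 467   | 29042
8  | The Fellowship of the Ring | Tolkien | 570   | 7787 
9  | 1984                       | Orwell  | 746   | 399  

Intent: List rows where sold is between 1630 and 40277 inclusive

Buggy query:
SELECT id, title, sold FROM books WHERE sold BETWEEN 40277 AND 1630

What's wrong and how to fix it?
Bug: BETWEEN expects the lower bound first; with 40277 AND 1630 the range is empty

Fix: Write BETWEEN 1630 AND 40277

Corrected query:
SELECT id, title, sold FROM books WHERE sold BETWEEN 1630 AND 40277

Result:
id | title                      | sold 
---+----------------------------+------
1  | The Two Towers             | 20004
2  | Cat's Eye                  | 40238
3  | The Caves of Steel         | 29905
4  | Burmese Days               | 5075 
5  | Homage to Catalonia        | 12724
7  | Animal Farm                | 29042
8  | The Fellowship of the Ring | 7787 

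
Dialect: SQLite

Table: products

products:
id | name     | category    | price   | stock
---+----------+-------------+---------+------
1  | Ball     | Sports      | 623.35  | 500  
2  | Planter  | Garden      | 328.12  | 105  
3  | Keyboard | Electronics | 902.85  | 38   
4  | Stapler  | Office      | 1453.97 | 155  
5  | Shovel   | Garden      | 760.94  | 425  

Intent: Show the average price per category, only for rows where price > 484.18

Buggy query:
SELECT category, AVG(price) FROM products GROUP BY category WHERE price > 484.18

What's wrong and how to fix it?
Bug: Row-level WHERE must come before GROUP BY in the clause order

Fix: Place WHERE between FROM and GROUP BY

Corrected query:
SELECT category, AVG(price) FROM products WHERE price > 484.18 GROUP BY category

Result:
category    | AVG(price)
------------+-----------
Electronics | 902.85    
Garden      | 760.94    
Office      | 1453.97   
Sports      | 623.35    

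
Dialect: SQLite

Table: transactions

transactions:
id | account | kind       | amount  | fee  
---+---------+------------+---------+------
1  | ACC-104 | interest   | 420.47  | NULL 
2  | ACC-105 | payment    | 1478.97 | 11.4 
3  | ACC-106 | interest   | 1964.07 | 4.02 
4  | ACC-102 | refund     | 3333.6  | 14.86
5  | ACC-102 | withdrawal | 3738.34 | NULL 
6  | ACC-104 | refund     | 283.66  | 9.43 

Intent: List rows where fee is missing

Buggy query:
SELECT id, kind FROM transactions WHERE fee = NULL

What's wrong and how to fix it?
Bug: Comparing to NULL with '=' never matches; NULL = NULL is unknown, not true

Fix: Use IS NULL to test for NULL

Corrected query:
SELECT id, kind FROM transactions WHERE fee IS NULL

Result:
id | kind      
---+-----------
1  | interest  
5  | withdrawal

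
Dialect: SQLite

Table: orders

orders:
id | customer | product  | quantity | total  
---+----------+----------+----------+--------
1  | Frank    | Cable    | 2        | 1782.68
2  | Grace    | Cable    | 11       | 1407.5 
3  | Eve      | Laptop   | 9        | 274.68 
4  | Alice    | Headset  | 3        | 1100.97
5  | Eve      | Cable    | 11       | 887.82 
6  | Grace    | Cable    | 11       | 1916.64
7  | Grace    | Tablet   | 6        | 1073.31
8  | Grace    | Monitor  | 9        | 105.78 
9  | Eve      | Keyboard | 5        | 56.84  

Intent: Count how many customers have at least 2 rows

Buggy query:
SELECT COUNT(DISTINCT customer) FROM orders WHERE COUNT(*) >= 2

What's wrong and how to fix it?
Bug: WHERE filters individual rows, not groups, so a group-level COUNT is invalid there

Fix: Use a subquery that GROUPs and filters with HAVING, then count its rows

Corrected query:
SELECT COUNT(*) FROM (SELECT customer FROM orders GROUP BY customer HAVING COUNT(*) >= 2)

Result:
COUNT(*)
--------
2       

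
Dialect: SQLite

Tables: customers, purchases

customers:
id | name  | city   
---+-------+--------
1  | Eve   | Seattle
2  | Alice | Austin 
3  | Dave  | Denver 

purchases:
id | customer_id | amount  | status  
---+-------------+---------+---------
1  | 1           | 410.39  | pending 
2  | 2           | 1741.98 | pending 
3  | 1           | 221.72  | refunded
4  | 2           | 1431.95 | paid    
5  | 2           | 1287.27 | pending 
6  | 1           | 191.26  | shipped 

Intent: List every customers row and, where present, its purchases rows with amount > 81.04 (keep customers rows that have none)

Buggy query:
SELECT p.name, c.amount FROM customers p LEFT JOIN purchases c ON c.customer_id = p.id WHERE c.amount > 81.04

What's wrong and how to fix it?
Bug: A WHERE condition on the right-hand table after LEFT JOIN drops unmatched parents

Fix: Put 'c.amount > 81.04' in the JOIN's ON clause instead of WHERE

Corrected query:
SELECT p.name, c.amount FROM customers p LEFT JOIN purchases c ON c.customer_id = p.id AND c.amount > 81.04

Result:
name  | amount 
------+--------
Eve   | 191.26 
Eve   | 221.72 
Eve   | 410.39 
Alice | 1287.27
Alice | 1431.95
Alice | 1741.98
Dave  | NULL   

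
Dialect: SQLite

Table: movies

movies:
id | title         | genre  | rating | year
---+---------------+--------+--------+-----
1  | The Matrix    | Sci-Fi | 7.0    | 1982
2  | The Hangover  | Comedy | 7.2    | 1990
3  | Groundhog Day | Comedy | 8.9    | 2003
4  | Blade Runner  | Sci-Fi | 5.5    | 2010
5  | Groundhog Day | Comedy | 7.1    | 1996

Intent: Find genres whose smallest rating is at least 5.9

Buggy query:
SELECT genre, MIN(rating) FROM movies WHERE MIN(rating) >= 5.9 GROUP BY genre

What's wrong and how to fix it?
Bug: MIN() in WHERE is a misuse of aggregate

Fix: Use HAVING for the per-group MIN condition

Corrected query:
SELECT genre, MIN(rating) FROM movies GROUP BY genre HAVING MIN(rating) >= 5.9

Result:
genre  | MIN(rating)
-------+------------
Comedy | 7.1        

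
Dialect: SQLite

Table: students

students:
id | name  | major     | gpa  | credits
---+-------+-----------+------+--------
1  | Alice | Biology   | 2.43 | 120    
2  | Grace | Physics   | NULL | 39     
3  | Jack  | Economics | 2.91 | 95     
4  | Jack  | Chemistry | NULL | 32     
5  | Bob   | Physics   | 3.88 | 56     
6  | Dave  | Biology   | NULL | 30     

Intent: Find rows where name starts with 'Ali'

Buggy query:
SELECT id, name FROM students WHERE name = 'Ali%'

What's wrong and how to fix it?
Bug: '=' compares the literal string including the % character; pattern matching needs LIKE

Fix: Replace '=' with LIKE so 'Ali%' is treated as a pattern

Corrected query:
SELECT id, name FROM students WHERE name LIKE 'Ali%'

Result:
id | name 
---+------
1  | Alice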